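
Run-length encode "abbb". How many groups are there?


Input: abbb
Scanning for consecutive runs:
  Group 1: 'a' x 1 (positions 0-0)
  Group 2: 'b' x 3 (positions 1-3)
Total groups: 2

2


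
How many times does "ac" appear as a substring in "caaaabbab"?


Searching for "ac" in "caaaabbab"
Scanning each position:
  Position 0: "ca" => no
  Position 1: "aa" => no
  Position 2: "aa" => no
  Position 3: "aa" => no
  Position 4: "ab" => no
  Position 5: "bb" => no
  Position 6: "ba" => no
  Position 7: "ab" => no
Total occurrences: 0

0


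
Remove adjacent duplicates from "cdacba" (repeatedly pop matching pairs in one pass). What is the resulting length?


Input: cdacba
Stack-based adjacent duplicate removal:
  Read 'c': push. Stack: c
  Read 'd': push. Stack: cd
  Read 'a': push. Stack: cda
  Read 'c': push. Stack: cdac
  Read 'b': push. Stack: cdacb
  Read 'a': push. Stack: cdacba
Final stack: "cdacba" (length 6)

6


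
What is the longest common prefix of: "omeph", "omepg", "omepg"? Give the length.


Words: omeph, omepg, omepg
  Position 0: all 'o' => match
  Position 1: all 'm' => match
  Position 2: all 'e' => match
  Position 3: all 'p' => match
  Position 4: ('h', 'g', 'g') => mismatch, stop
LCP = "omep" (length 4)

4


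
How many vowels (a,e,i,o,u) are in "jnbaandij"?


Input: jnbaandij
Checking each character:
  'j' at position 0: consonant
  'n' at position 1: consonant
  'b' at position 2: consonant
  'a' at position 3: vowel (running total: 1)
  'a' at position 4: vowel (running total: 2)
  'n' at position 5: consonant
  'd' at position 6: consonant
  'i' at position 7: vowel (running total: 3)
  'j' at position 8: consonant
Total vowels: 3

3


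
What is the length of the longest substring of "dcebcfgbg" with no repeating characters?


Input: "dcebcfgbg"
Sliding window (track last position of each char):
  Position 0 ('d'): window [0,0] length 1 -- new best
  Position 1 ('c'): window [0,1] length 2 -- new best
  Position 2 ('e'): window [0,2] length 3 -- new best
  Position 3 ('b'): window [0,3] length 4 -- new best
  Position 4 ('c'): repeat (last at 1), move window start to 2
  Position 4 ('c'): window [2,4] length 3
  Position 5 ('f'): window [2,5] length 4
  Position 6 ('g'): window [2,6] length 5 -- new best
  Position 7 ('b'): repeat (last at 3), move window start to 4
  Position 7 ('b'): window [4,7] length 4
  Position 8 ('g'): repeat (last at 6), move window start to 7
  Position 8 ('g'): window [7,8] length 2
Longest substring with no repeats: "ebcfg" with length 5

5


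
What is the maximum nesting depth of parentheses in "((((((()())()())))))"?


Input: "((((((()())()())))))"
Tracking depth:
  Position 0 '(': depth becomes 1
  Position 1 '(': depth becomes 2
  Position 2 '(': depth becomes 3
  Position 3 '(': depth becomes 4
  Position 4 '(': depth becomes 5
  Position 5 '(': depth becomes 6
  Position 6 '(': depth becomes 7
  Position 7 ')': depth becomes 6
  Position 8 '(': depth becomes 7
  Position 9 ')': depth becomes 6
  Position 10 ')': depth becomes 5
  Position 11 '(': depth becomes 6
  Position 12 ')': depth becomes 5
  Position 13 '(': depth becomes 6
  Position 14 ')': depth becomes 5
  Position 15 ')': depth becomes 4
  Position 16 ')': depth becomes 3
  Position 17 ')': depth becomes 2
  Position 18 ')': depth becomes 1
  Position 19 ')': depth becomes 0
Maximum depth reached: 7

7


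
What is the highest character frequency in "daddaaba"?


Input: daddaaba
Character counts:
  'a': 4
  'b': 1
  'd': 3
Maximum frequency: 4

4


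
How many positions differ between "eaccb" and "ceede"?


Comparing "eaccb" and "ceede" position by position:
  Position 0: 'e' vs 'c' => DIFFER
  Position 1: 'a' vs 'e' => DIFFER
  Position 2: 'c' vs 'e' => DIFFER
  Position 3: 'c' vs 'd' => DIFFER
  Position 4: 'b' vs 'e' => DIFFER
Positions that differ: 5

5


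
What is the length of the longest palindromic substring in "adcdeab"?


Input: "adcdeab"
Checking substrings for palindromes:
  [1:4] "dcd" (len 3) => palindrome
Longest palindromic substring: "dcd" with length 3

3


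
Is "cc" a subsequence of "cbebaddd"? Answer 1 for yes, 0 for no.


Check if "cc" is a subsequence of "cbebaddd"
Greedy scan:
  Position 0 ('c'): matches sub[0] = 'c'
  Position 1 ('b'): no match needed
  Position 2 ('e'): no match needed
  Position 3 ('b'): no match needed
  Position 4 ('a'): no match needed
  Position 5 ('d'): no match needed
  Position 6 ('d'): no match needed
  Position 7 ('d'): no match needed
Only matched 1/2 characters => not a subsequence

0


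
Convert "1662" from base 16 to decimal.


Input: "1662" in base 16
Positional expansion:
  Digit '1' (value 1) x 16^3 = 4096
  Digit '6' (value 6) x 16^2 = 1536
  Digit '6' (value 6) x 16^1 = 96
  Digit '2' (value 2) x 16^0 = 2
Sum = 5730

5730


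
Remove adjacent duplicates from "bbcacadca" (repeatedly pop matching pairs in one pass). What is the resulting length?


Input: bbcacadca
Stack-based adjacent duplicate removal:
  Read 'b': push. Stack: b
  Read 'b': matches stack top 'b' => pop. Stack: (empty)
  Read 'c': push. Stack: c
  Read 'a': push. Stack: ca
  Read 'c': push. Stack: cac
  Read 'a': push. Stack: caca
  Read 'd': push. Stack: cacad
  Read 'c': push. Stack: cacadc
  Read 'a': push. Stack: cacadca
Final stack: "cacadca" (length 7)

7


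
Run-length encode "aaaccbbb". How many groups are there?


Input: aaaccbbb
Scanning for consecutive runs:
  Group 1: 'a' x 3 (positions 0-2)
  Group 2: 'c' x 2 (positions 3-4)
  Group 3: 'b' x 3 (positions 5-7)
Total groups: 3

3


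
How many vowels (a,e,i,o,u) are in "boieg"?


Input: boieg
Checking each character:
  'b' at position 0: consonant
  'o' at position 1: vowel (running total: 1)
  'i' at position 2: vowel (running total: 2)
  'e' at position 3: vowel (running total: 3)
  'g' at position 4: consonant
Total vowels: 3

3


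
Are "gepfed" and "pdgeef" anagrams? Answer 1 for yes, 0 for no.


Strings: "gepfed", "pdgeef"
Sorted first:  deefgp
Sorted second: deefgp
Sorted forms match => anagrams

1


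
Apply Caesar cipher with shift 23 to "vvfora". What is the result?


Caesar cipher: shift "vvfora" by 23
  'v' (pos 21) + 23 = pos 18 = 's'
  'v' (pos 21) + 23 = pos 18 = 's'
  'f' (pos 5) + 23 = pos 2 = 'c'
  'o' (pos 14) + 23 = pos 11 = 'l'
  'r' (pos 17) + 23 = pos 14 = 'o'
  'a' (pos 0) + 23 = pos 23 = 'x'
Result: ssclox

ssclox


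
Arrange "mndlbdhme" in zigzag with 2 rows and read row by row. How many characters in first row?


Zigzag "mndlbdhme" into 2 rows:
Placing characters:
  'm' => row 0
  'n' => row 1
  'd' => row 0
  'l' => row 1
  'b' => row 0
  'd' => row 1
  'h' => row 0
  'm' => row 1
  'e' => row 0
Rows:
  Row 0: "mdbhe"
  Row 1: "nldm"
First row length: 5

5


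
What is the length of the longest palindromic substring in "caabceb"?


Input: "caabceb"
Checking substrings for palindromes:
  [1:3] "aa" (len 2) => palindrome
Longest palindromic substring: "aa" with length 2

2


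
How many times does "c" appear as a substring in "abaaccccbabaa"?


Searching for "c" in "abaaccccbabaa"
Scanning each position:
  Position 0: "a" => no
  Position 1: "b" => no
  Position 2: "a" => no
  Position 3: "a" => no
  Position 4: "c" => MATCH
  Position 5: "c" => MATCH
  Position 6: "c" => MATCH
  Position 7: "c" => MATCH
  Position 8: "b" => no
  Position 9: "a" => no
  Position 10: "b" => no
  Position 11: "a" => no
  Position 12: "a" => no
Total occurrences: 4

4


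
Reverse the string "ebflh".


Input: ebflh
Reading characters right to left:
  Position 4: 'h'
  Position 3: 'l'
  Position 2: 'f'
  Position 1: 'b'
  Position 0: 'e'
Reversed: hlfbe

hlfbe


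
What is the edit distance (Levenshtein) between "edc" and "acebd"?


Computing edit distance: "edc" -> "acebd"
DP table:
           a    c    e    b    d
      0    1    2    3    4    5
  e   1    1    2    2    3    4
  d   2    2    2    3    3    3
  c   3    3    2    3    4    4
Edit distance = dp[3][5] = 4

4


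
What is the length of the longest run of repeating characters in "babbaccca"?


Input: "babbaccca"
Scanning for longest run:
  Position 1 ('a'): new char, reset run to 1
  Position 2 ('b'): new char, reset run to 1
  Position 3 ('b'): continues run of 'b', length=2
  Position 4 ('a'): new char, reset run to 1
  Position 5 ('c'): new char, reset run to 1
  Position 6 ('c'): continues run of 'c', length=2
  Position 7 ('c'): continues run of 'c', length=3
  Position 8 ('a'): new char, reset run to 1
Longest run: 'c' with length 3

3


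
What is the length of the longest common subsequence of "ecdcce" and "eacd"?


LCS of "ecdcce" and "eacd"
DP table:
           e    a    c    d
      0    0    0    0    0
  e   0    1    1    1    1
  c   0    1    1    2    2
  d   0    1    1    2    3
  c   0    1    1    2    3
  c   0    1    1    2    3
  e   0    1    1    2    3
LCS length = dp[6][4] = 3

3


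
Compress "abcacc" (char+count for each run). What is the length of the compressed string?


Input: abcacc
Runs:
  'a' x 1 => "a1"
  'b' x 1 => "b1"
  'c' x 1 => "c1"
  'a' x 1 => "a1"
  'c' x 2 => "c2"
Compressed: "a1b1c1a1c2"
Compressed length: 10

10


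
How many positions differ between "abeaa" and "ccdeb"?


Comparing "abeaa" and "ccdeb" position by position:
  Position 0: 'a' vs 'c' => DIFFER
  Position 1: 'b' vs 'c' => DIFFER
  Position 2: 'e' vs 'd' => DIFFER
  Position 3: 'a' vs 'e' => DIFFER
  Position 4: 'a' vs 'b' => DIFFER
Positions that differ: 5

5


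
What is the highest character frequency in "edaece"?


Input: edaece
Character counts:
  'a': 1
  'c': 1
  'd': 1
  'e': 3
Maximum frequency: 3

3


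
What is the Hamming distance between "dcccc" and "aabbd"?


Comparing "dcccc" and "aabbd" position by position:
  Position 0: 'd' vs 'a' => differ
  Position 1: 'c' vs 'a' => differ
  Position 2: 'c' vs 'b' => differ
  Position 3: 'c' vs 'b' => differ
  Position 4: 'c' vs 'd' => differ
Total differences (Hamming distance): 5

5


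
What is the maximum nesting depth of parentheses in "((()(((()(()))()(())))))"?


Input: "((()(((()(()))()(())))))"
Tracking depth:
  Position 0 '(': depth becomes 1
  Position 1 '(': depth becomes 2
  Position 2 '(': depth becomes 3
  Position 3 ')': depth becomes 2
  Position 4 '(': depth becomes 3
  Position 5 '(': depth becomes 4
  Position 6 '(': depth becomes 5
  Position 7 '(': depth becomes 6
  Position 8 ')': depth becomes 5
  Position 9 '(': depth becomes 6
  Position 10 '(': depth becomes 7
  Position 11 ')': depth becomes 6
  Position 12 ')': depth becomes 5
  Position 13 ')': depth becomes 4
  Position 14 '(': depth becomes 5
  Position 15 ')': depth becomes 4
  Position 16 '(': depth becomes 5
  Position 17 '(': depth becomes 6
  Position 18 ')': depth becomes 5
  Position 19 ')': depth becomes 4
  Position 20 ')': depth becomes 3
  Position 21 ')': depth becomes 2
  Position 22 ')': depth becomes 1
  Position 23 ')': depth becomes 0
Maximum depth reached: 7

7


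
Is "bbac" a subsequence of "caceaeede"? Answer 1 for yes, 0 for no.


Check if "bbac" is a subsequence of "caceaeede"
Greedy scan:
  Position 0 ('c'): no match needed
  Position 1 ('a'): no match needed
  Position 2 ('c'): no match needed
  Position 3 ('e'): no match needed
  Position 4 ('a'): no match needed
  Position 5 ('e'): no match needed
  Position 6 ('e'): no match needed
  Position 7 ('d'): no match needed
  Position 8 ('e'): no match needed
Only matched 0/4 characters => not a subsequence

0


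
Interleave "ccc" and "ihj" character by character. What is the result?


Interleaving "ccc" and "ihj":
  Position 0: 'c' from first, 'i' from second => "ci"
  Position 1: 'c' from first, 'h' from second => "ch"
  Position 2: 'c' from first, 'j' from second => "cj"
Result: cichcj

cichcj


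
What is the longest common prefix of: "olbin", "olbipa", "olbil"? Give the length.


Words: olbin, olbipa, olbil
  Position 0: all 'o' => match
  Position 1: all 'l' => match
  Position 2: all 'b' => match
  Position 3: all 'i' => match
  Position 4: ('n', 'p', 'l') => mismatch, stop
LCP = "olbi" (length 4)

4


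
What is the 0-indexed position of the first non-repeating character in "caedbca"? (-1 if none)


Input: caedbca
Character frequencies:
  'a': 2
  'b': 1
  'c': 2
  'd': 1
  'e': 1
Scanning left to right for freq == 1:
  Position 0 ('c'): freq=2, skip
  Position 1 ('a'): freq=2, skip
  Position 2 ('e'): unique! => answer = 2

2


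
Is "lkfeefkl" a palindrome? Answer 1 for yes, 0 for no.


Input: lkfeefkl
Reversed: lkfeefkl
  Compare pos 0 ('l') with pos 7 ('l'): match
  Compare pos 1 ('k') with pos 6 ('k'): match
  Compare pos 2 ('f') with pos 5 ('f'): match
  Compare pos 3 ('e') with pos 4 ('e'): match
Result: palindrome

1


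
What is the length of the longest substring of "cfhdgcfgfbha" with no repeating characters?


Input: "cfhdgcfgfbha"
Sliding window (track last position of each char):
  Position 0 ('c'): window [0,0] length 1 -- new best
  Position 1 ('f'): window [0,1] length 2 -- new best
  Position 2 ('h'): window [0,2] length 3 -- new best
  Position 3 ('d'): window [0,3] length 4 -- new best
  Position 4 ('g'): window [0,4] length 5 -- new best
  Position 5 ('c'): repeat (last at 0), move window start to 1
  Position 5 ('c'): window [1,5] length 5
  Position 6 ('f'): repeat (last at 1), move window start to 2
  Position 6 ('f'): window [2,6] length 5
  Position 7 ('g'): repeat (last at 4), move window start to 5
  Position 7 ('g'): window [5,7] length 3
  Position 8 ('f'): repeat (last at 6), move window start to 7
  Position 8 ('f'): window [7,8] length 2
  Position 9 ('b'): window [7,9] length 3
  Position 10 ('h'): window [7,10] length 4
  Position 11 ('a'): window [7,11] length 5
Longest substring with no repeats: "cfhdg" with length 5

5


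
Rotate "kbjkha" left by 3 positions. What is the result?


Input: "kbjkha", rotate left by 3
First 3 characters: "kbj"
Remaining characters: "kha"
Concatenate remaining + first: "kha" + "kbj" = "khakbj"

khakbj


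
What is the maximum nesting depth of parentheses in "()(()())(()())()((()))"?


Input: "()(()())(()())()((()))"
Tracking depth:
  Position 0 '(': depth becomes 1
  Position 1 ')': depth becomes 0
  Position 2 '(': depth becomes 1
  Position 3 '(': depth becomes 2
  Position 4 ')': depth becomes 1
  Position 5 '(': depth becomes 2
  Position 6 ')': depth becomes 1
  Position 7 ')': depth becomes 0
  Position 8 '(': depth becomes 1
  Position 9 '(': depth becomes 2
  Position 10 ')': depth becomes 1
  Position 11 '(': depth becomes 2
  Position 12 ')': depth becomes 1
  Position 13 ')': depth becomes 0
  Position 14 '(': depth becomes 1
  Position 15 ')': depth becomes 0
  Position 16 '(': depth becomes 1
  Position 17 '(': depth becomes 2
  Position 18 '(': depth becomes 3
  Position 19 ')': depth becomes 2
  Position 20 ')': depth becomes 1
  Position 21 ')': depth becomes 0
Maximum depth reached: 3

3


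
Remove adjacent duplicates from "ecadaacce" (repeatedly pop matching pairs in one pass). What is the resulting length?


Input: ecadaacce
Stack-based adjacent duplicate removal:
  Read 'e': push. Stack: e
  Read 'c': push. Stack: ec
  Read 'a': push. Stack: eca
  Read 'd': push. Stack: ecad
  Read 'a': push. Stack: ecada
  Read 'a': matches stack top 'a' => pop. Stack: ecad
  Read 'c': push. Stack: ecadc
  Read 'c': matches stack top 'c' => pop. Stack: ecad
  Read 'e': push. Stack: ecade
Final stack: "ecade" (length 5)

5


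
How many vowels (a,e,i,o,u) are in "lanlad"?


Input: lanlad
Checking each character:
  'l' at position 0: consonant
  'a' at position 1: vowel (running total: 1)
  'n' at position 2: consonant
  'l' at position 3: consonant
  'a' at position 4: vowel (running total: 2)
  'd' at position 5: consonant
Total vowels: 2

2


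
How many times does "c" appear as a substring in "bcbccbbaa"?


Searching for "c" in "bcbccbbaa"
Scanning each position:
  Position 0: "b" => no
  Position 1: "c" => MATCH
  Position 2: "b" => no
  Position 3: "c" => MATCH
  Position 4: "c" => MATCH
  Position 5: "b" => no
  Position 6: "b" => no
  Position 7: "a" => no
  Position 8: "a" => no
Total occurrences: 3

3


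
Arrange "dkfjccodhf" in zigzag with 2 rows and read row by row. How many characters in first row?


Zigzag "dkfjccodhf" into 2 rows:
Placing characters:
  'd' => row 0
  'k' => row 1
  'f' => row 0
  'j' => row 1
  'c' => row 0
  'c' => row 1
  'o' => row 0
  'd' => row 1
  'h' => row 0
  'f' => row 1
Rows:
  Row 0: "dfcoh"
  Row 1: "kjcdf"
First row length: 5

5


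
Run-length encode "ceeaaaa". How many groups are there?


Input: ceeaaaa
Scanning for consecutive runs:
  Group 1: 'c' x 1 (positions 0-0)
  Group 2: 'e' x 2 (positions 1-2)
  Group 3: 'a' x 4 (positions 3-6)
Total groups: 3

3


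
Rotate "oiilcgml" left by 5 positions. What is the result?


Input: "oiilcgml", rotate left by 5
First 5 characters: "oiilc"
Remaining characters: "gml"
Concatenate remaining + first: "gml" + "oiilc" = "gmloiilc"

gmloiilc


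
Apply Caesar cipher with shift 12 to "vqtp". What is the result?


Caesar cipher: shift "vqtp" by 12
  'v' (pos 21) + 12 = pos 7 = 'h'
  'q' (pos 16) + 12 = pos 2 = 'c'
  't' (pos 19) + 12 = pos 5 = 'f'
  'p' (pos 15) + 12 = pos 1 = 'b'
Result: hcfb

hcfb


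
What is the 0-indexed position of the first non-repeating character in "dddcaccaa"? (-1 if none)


Input: dddcaccaa
Character frequencies:
  'a': 3
  'c': 3
  'd': 3
Scanning left to right for freq == 1:
  Position 0 ('d'): freq=3, skip
  Position 1 ('d'): freq=3, skip
  Position 2 ('d'): freq=3, skip
  Position 3 ('c'): freq=3, skip
  Position 4 ('a'): freq=3, skip
  Position 5 ('c'): freq=3, skip
  Position 6 ('c'): freq=3, skip
  Position 7 ('a'): freq=3, skip
  Position 8 ('a'): freq=3, skip
  No unique character found => answer = -1

-1


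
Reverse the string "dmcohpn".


Input: dmcohpn
Reading characters right to left:
  Position 6: 'n'
  Position 5: 'p'
  Position 4: 'h'
  Position 3: 'o'
  Position 2: 'c'
  Position 1: 'm'
  Position 0: 'd'
Reversed: nphocmd

nphocmd


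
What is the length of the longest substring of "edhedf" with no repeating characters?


Input: "edhedf"
Sliding window (track last position of each char):
  Position 0 ('e'): window [0,0] length 1 -- new best
  Position 1 ('d'): window [0,1] length 2 -- new best
  Position 2 ('h'): window [0,2] length 3 -- new best
  Position 3 ('e'): repeat (last at 0), move window start to 1
  Position 3 ('e'): window [1,3] length 3
  Position 4 ('d'): repeat (last at 1), move window start to 2
  Position 4 ('d'): window [2,4] length 3
  Position 5 ('f'): window [2,5] length 4 -- new best
Longest substring with no repeats: "hedf" with length 4

4


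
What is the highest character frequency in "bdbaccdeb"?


Input: bdbaccdeb
Character counts:
  'a': 1
  'b': 3
  'c': 2
  'd': 2
  'e': 1
Maximum frequency: 3

3


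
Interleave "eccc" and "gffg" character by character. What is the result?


Interleaving "eccc" and "gffg":
  Position 0: 'e' from first, 'g' from second => "eg"
  Position 1: 'c' from first, 'f' from second => "cf"
  Position 2: 'c' from first, 'f' from second => "cf"
  Position 3: 'c' from first, 'g' from second => "cg"
Result: egcfcfcg

egcfcfcg


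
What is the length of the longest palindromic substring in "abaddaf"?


Input: "abaddaf"
Checking substrings for palindromes:
  [2:6] "adda" (len 4) => palindrome
  [0:3] "aba" (len 3) => palindrome
  [3:5] "dd" (len 2) => palindrome
Longest palindromic substring: "adda" with length 4

4


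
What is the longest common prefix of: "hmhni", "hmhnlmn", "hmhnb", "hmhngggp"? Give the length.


Words: hmhni, hmhnlmn, hmhnb, hmhngggp
  Position 0: all 'h' => match
  Position 1: all 'm' => match
  Position 2: all 'h' => match
  Position 3: all 'n' => match
  Position 4: ('i', 'l', 'b', 'g') => mismatch, stop
LCP = "hmhn" (length 4)

4


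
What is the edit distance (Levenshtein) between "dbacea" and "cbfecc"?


Computing edit distance: "dbacea" -> "cbfecc"
DP table:
           c    b    f    e    c    c
      0    1    2    3    4    5    6
  d   1    1    2    3    4    5    6
  b   2    2    1    2    3    4    5
  a   3    3    2    2    3    4    5
  c   4    3    3    3    3    3    4
  e   5    4    4    4    3    4    4
  a   6    5    5    5    4    4    5
Edit distance = dp[6][6] = 5

5


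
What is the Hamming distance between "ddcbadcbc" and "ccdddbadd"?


Comparing "ddcbadcbc" and "ccdddbadd" position by position:
  Position 0: 'd' vs 'c' => differ
  Position 1: 'd' vs 'c' => differ
  Position 2: 'c' vs 'd' => differ
  Position 3: 'b' vs 'd' => differ
  Position 4: 'a' vs 'd' => differ
  Position 5: 'd' vs 'b' => differ
  Position 6: 'c' vs 'a' => differ
  Position 7: 'b' vs 'd' => differ
  Position 8: 'c' vs 'd' => differ
Total differences (Hamming distance): 9

9


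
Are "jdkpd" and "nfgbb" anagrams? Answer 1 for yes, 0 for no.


Strings: "jdkpd", "nfgbb"
Sorted first:  ddjkp
Sorted second: bbfgn
Differ at position 0: 'd' vs 'b' => not anagrams

0


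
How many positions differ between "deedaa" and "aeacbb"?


Comparing "deedaa" and "aeacbb" position by position:
  Position 0: 'd' vs 'a' => DIFFER
  Position 1: 'e' vs 'e' => same
  Position 2: 'e' vs 'a' => DIFFER
  Position 3: 'd' vs 'c' => DIFFER
  Position 4: 'a' vs 'b' => DIFFER
  Position 5: 'a' vs 'b' => DIFFER
Positions that differ: 5

5


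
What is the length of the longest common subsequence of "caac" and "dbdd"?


LCS of "caac" and "dbdd"
DP table:
           d    b    d    d
      0    0    0    0    0
  c   0    0    0    0    0
  a   0    0    0    0    0
  a   0    0    0    0    0
  c   0    0    0    0    0
LCS length = dp[4][4] = 0

0


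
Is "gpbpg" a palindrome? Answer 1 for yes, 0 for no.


Input: gpbpg
Reversed: gpbpg
  Compare pos 0 ('g') with pos 4 ('g'): match
  Compare pos 1 ('p') with pos 3 ('p'): match
Result: palindrome

1


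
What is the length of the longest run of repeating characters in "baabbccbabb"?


Input: "baabbccbabb"
Scanning for longest run:
  Position 1 ('a'): new char, reset run to 1
  Position 2 ('a'): continues run of 'a', length=2
  Position 3 ('b'): new char, reset run to 1
  Position 4 ('b'): continues run of 'b', length=2
  Position 5 ('c'): new char, reset run to 1
  Position 6 ('c'): continues run of 'c', length=2
  Position 7 ('b'): new char, reset run to 1
  Position 8 ('a'): new char, reset run to 1
  Position 9 ('b'): new char, reset run to 1
  Position 10 ('b'): continues run of 'b', length=2
Longest run: 'a' with length 2

2


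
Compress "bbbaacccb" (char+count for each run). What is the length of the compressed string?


Input: bbbaacccb
Runs:
  'b' x 3 => "b3"
  'a' x 2 => "a2"
  'c' x 3 => "c3"
  'b' x 1 => "b1"
Compressed: "b3a2c3b1"
Compressed length: 8

8


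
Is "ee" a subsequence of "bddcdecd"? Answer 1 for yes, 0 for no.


Check if "ee" is a subsequence of "bddcdecd"
Greedy scan:
  Position 0 ('b'): no match needed
  Position 1 ('d'): no match needed
  Position 2 ('d'): no match needed
  Position 3 ('c'): no match needed
  Position 4 ('d'): no match needed
  Position 5 ('e'): matches sub[0] = 'e'
  Position 6 ('c'): no match needed
  Position 7 ('d'): no match needed
Only matched 1/2 characters => not a subsequence

0


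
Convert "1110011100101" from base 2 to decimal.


Input: "1110011100101" in base 2
Positional expansion:
  Digit '1' (value 1) x 2^12 = 4096
  Digit '1' (value 1) x 2^11 = 2048
  Digit '1' (value 1) x 2^10 = 1024
  Digit '0' (value 0) x 2^9 = 0
  Digit '0' (value 0) x 2^8 = 0
  Digit '1' (value 1) x 2^7 = 128
  Digit '1' (value 1) x 2^6 = 64
  Digit '1' (value 1) x 2^5 = 32
  Digit '0' (value 0) x 2^4 = 0
  Digit '0' (value 0) x 2^3 = 0
  Digit '1' (value 1) x 2^2 = 4
  Digit '0' (value 0) x 2^1 = 0
  Digit '1' (value 1) x 2^0 = 1
Sum = 7397

7397


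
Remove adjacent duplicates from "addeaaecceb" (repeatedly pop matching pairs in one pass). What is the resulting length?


Input: addeaaecceb
Stack-based adjacent duplicate removal:
  Read 'a': push. Stack: a
  Read 'd': push. Stack: ad
  Read 'd': matches stack top 'd' => pop. Stack: a
  Read 'e': push. Stack: ae
  Read 'a': push. Stack: aea
  Read 'a': matches stack top 'a' => pop. Stack: ae
  Read 'e': matches stack top 'e' => pop. Stack: a
  Read 'c': push. Stack: ac
  Read 'c': matches stack top 'c' => pop. Stack: a
  Read 'e': push. Stack: ae
  Read 'b': push. Stack: aeb
Final stack: "aeb" (length 3)

3


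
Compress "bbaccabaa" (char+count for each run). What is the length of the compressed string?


Input: bbaccabaa
Runs:
  'b' x 2 => "b2"
  'a' x 1 => "a1"
  'c' x 2 => "c2"
  'a' x 1 => "a1"
  'b' x 1 => "b1"
  'a' x 2 => "a2"
Compressed: "b2a1c2a1b1a2"
Compressed length: 12

12


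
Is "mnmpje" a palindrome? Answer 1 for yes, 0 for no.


Input: mnmpje
Reversed: ejpmnm
  Compare pos 0 ('m') with pos 5 ('e'): MISMATCH
  Compare pos 1 ('n') with pos 4 ('j'): MISMATCH
  Compare pos 2 ('m') with pos 3 ('p'): MISMATCH
Result: not a palindrome

0


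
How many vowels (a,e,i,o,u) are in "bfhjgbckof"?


Input: bfhjgbckof
Checking each character:
  'b' at position 0: consonant
  'f' at position 1: consonant
  'h' at position 2: consonant
  'j' at position 3: consonant
  'g' at position 4: consonant
  'b' at position 5: consonant
  'c' at position 6: consonant
  'k' at position 7: consonant
  'o' at position 8: vowel (running total: 1)
  'f' at position 9: consonant
Total vowels: 1

1


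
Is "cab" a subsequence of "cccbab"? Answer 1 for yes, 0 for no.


Check if "cab" is a subsequence of "cccbab"
Greedy scan:
  Position 0 ('c'): matches sub[0] = 'c'
  Position 1 ('c'): no match needed
  Position 2 ('c'): no match needed
  Position 3 ('b'): no match needed
  Position 4 ('a'): matches sub[1] = 'a'
  Position 5 ('b'): matches sub[2] = 'b'
All 3 characters matched => is a subsequence

1


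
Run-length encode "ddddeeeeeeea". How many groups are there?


Input: ddddeeeeeeea
Scanning for consecutive runs:
  Group 1: 'd' x 4 (positions 0-3)
  Group 2: 'e' x 7 (positions 4-10)
  Group 3: 'a' x 1 (positions 11-11)
Total groups: 3

3


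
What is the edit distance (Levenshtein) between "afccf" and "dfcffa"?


Computing edit distance: "afccf" -> "dfcffa"
DP table:
           d    f    c    f    f    a
      0    1    2    3    4    5    6
  a   1    1    2    3    4    5    5
  f   2    2    1    2    3    4    5
  c   3    3    2    1    2    3    4
  c   4    4    3    2    2    3    4
  f   5    5    4    3    2    2    3
Edit distance = dp[5][6] = 3

3


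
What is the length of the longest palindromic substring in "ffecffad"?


Input: "ffecffad"
Checking substrings for palindromes:
  [0:2] "ff" (len 2) => palindrome
  [4:6] "ff" (len 2) => palindrome
Longest palindromic substring: "ff" with length 2

2


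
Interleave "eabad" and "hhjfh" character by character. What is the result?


Interleaving "eabad" and "hhjfh":
  Position 0: 'e' from first, 'h' from second => "eh"
  Position 1: 'a' from first, 'h' from second => "ah"
  Position 2: 'b' from first, 'j' from second => "bj"
  Position 3: 'a' from first, 'f' from second => "af"
  Position 4: 'd' from first, 'h' from second => "dh"
Result: ehahbjafdh

ehahbjafdh


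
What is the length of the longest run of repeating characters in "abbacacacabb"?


Input: "abbacacacabb"
Scanning for longest run:
  Position 1 ('b'): new char, reset run to 1
  Position 2 ('b'): continues run of 'b', length=2
  Position 3 ('a'): new char, reset run to 1
  Position 4 ('c'): new char, reset run to 1
  Position 5 ('a'): new char, reset run to 1
  Position 6 ('c'): new char, reset run to 1
  Position 7 ('a'): new char, reset run to 1
  Position 8 ('c'): new char, reset run to 1
  Position 9 ('a'): new char, reset run to 1
  Position 10 ('b'): new char, reset run to 1
  Position 11 ('b'): continues run of 'b', length=2
Longest run: 'b' with length 2

2


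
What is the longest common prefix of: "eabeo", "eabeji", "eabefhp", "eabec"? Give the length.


Words: eabeo, eabeji, eabefhp, eabec
  Position 0: all 'e' => match
  Position 1: all 'a' => match
  Position 2: all 'b' => match
  Position 3: all 'e' => match
  Position 4: ('o', 'j', 'f', 'c') => mismatch, stop
LCP = "eabe" (length 4)

4


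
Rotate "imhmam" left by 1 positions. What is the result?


Input: "imhmam", rotate left by 1
First 1 characters: "i"
Remaining characters: "mhmam"
Concatenate remaining + first: "mhmam" + "i" = "mhmami"

mhmami


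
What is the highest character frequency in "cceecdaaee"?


Input: cceecdaaee
Character counts:
  'a': 2
  'c': 3
  'd': 1
  'e': 4
Maximum frequency: 4

4


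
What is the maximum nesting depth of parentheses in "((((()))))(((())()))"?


Input: "((((()))))(((())()))"
Tracking depth:
  Position 0 '(': depth becomes 1
  Position 1 '(': depth becomes 2
  Position 2 '(': depth becomes 3
  Position 3 '(': depth becomes 4
  Position 4 '(': depth becomes 5
  Position 5 ')': depth becomes 4
  Position 6 ')': depth becomes 3
  Position 7 ')': depth becomes 2
  Position 8 ')': depth becomes 1
  Position 9 ')': depth becomes 0
  Position 10 '(': depth becomes 1
  Position 11 '(': depth becomes 2
  Position 12 '(': depth becomes 3
  Position 13 '(': depth becomes 4
  Position 14 ')': depth becomes 3
  Position 15 ')': depth becomes 2
  Position 16 '(': depth becomes 3
  Position 17 ')': depth becomes 2
  Position 18 ')': depth becomes 1
  Position 19 ')': depth becomes 0
Maximum depth reached: 5

5


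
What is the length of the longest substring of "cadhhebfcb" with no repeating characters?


Input: "cadhhebfcb"
Sliding window (track last position of each char):
  Position 0 ('c'): window [0,0] length 1 -- new best
  Position 1 ('a'): window [0,1] length 2 -- new best
  Position 2 ('d'): window [0,2] length 3 -- new best
  Position 3 ('h'): window [0,3] length 4 -- new best
  Position 4 ('h'): repeat (last at 3), move window start to 4
  Position 4 ('h'): window [4,4] length 1
  Position 5 ('e'): window [4,5] length 2
  Position 6 ('b'): window [4,6] length 3
  Position 7 ('f'): window [4,7] length 4
  Position 8 ('c'): window [4,8] length 5 -- new best
  Position 9 ('b'): repeat (last at 6), move window start to 7
  Position 9 ('b'): window [7,9] length 3
Longest substring with no repeats: "hebfc" with length 5

5


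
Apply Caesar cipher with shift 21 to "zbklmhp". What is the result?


Caesar cipher: shift "zbklmhp" by 21
  'z' (pos 25) + 21 = pos 20 = 'u'
  'b' (pos 1) + 21 = pos 22 = 'w'
  'k' (pos 10) + 21 = pos 5 = 'f'
  'l' (pos 11) + 21 = pos 6 = 'g'
  'm' (pos 12) + 21 = pos 7 = 'h'
  'h' (pos 7) + 21 = pos 2 = 'c'
  'p' (pos 15) + 21 = pos 10 = 'k'
Result: uwfghck

uwfghck


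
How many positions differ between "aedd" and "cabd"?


Comparing "aedd" and "cabd" position by position:
  Position 0: 'a' vs 'c' => DIFFER
  Position 1: 'e' vs 'a' => DIFFER
  Position 2: 'd' vs 'b' => DIFFER
  Position 3: 'd' vs 'd' => same
Positions that differ: 3

3


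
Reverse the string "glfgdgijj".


Input: glfgdgijj
Reading characters right to left:
  Position 8: 'j'
  Position 7: 'j'
  Position 6: 'i'
  Position 5: 'g'
  Position 4: 'd'
  Position 3: 'g'
  Position 2: 'f'
  Position 1: 'l'
  Position 0: 'g'
Reversed: jjigdgflg

jjigdgflg


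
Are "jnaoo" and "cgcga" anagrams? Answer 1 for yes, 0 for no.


Strings: "jnaoo", "cgcga"
Sorted first:  ajnoo
Sorted second: accgg
Differ at position 1: 'j' vs 'c' => not anagrams

0


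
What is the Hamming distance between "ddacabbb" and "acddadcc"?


Comparing "ddacabbb" and "acddadcc" position by position:
  Position 0: 'd' vs 'a' => differ
  Position 1: 'd' vs 'c' => differ
  Position 2: 'a' vs 'd' => differ
  Position 3: 'c' vs 'd' => differ
  Position 4: 'a' vs 'a' => same
  Position 5: 'b' vs 'd' => differ
  Position 6: 'b' vs 'c' => differ
  Position 7: 'b' vs 'c' => differ
Total differences (Hamming distance): 7

7


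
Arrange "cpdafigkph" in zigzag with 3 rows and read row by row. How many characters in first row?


Zigzag "cpdafigkph" into 3 rows:
Placing characters:
  'c' => row 0
  'p' => row 1
  'd' => row 2
  'a' => row 1
  'f' => row 0
  'i' => row 1
  'g' => row 2
  'k' => row 1
  'p' => row 0
  'h' => row 1
Rows:
  Row 0: "cfp"
  Row 1: "paikh"
  Row 2: "dg"
First row length: 3

3


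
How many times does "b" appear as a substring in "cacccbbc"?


Searching for "b" in "cacccbbc"
Scanning each position:
  Position 0: "c" => no
  Position 1: "a" => no
  Position 2: "c" => no
  Position 3: "c" => no
  Position 4: "c" => no
  Position 5: "b" => MATCH
  Position 6: "b" => MATCH
  Position 7: "c" => no
Total occurrences: 2

2


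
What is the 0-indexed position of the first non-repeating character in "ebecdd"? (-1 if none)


Input: ebecdd
Character frequencies:
  'b': 1
  'c': 1
  'd': 2
  'e': 2
Scanning left to right for freq == 1:
  Position 0 ('e'): freq=2, skip
  Position 1 ('b'): unique! => answer = 1

1


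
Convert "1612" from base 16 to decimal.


Input: "1612" in base 16
Positional expansion:
  Digit '1' (value 1) x 16^3 = 4096
  Digit '6' (value 6) x 16^2 = 1536
  Digit '1' (value 1) x 16^1 = 16
  Digit '2' (value 2) x 16^0 = 2
Sum = 5650

5650


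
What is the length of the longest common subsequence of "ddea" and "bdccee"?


LCS of "ddea" and "bdccee"
DP table:
           b    d    c    c    e    e
      0    0    0    0    0    0    0
  d   0    0    1    1    1    1    1
  d   0    0    1    1    1    1    1
  e   0    0    1    1    1    2    2
  a   0    0    1    1    1    2    2
LCS length = dp[4][6] = 2

2


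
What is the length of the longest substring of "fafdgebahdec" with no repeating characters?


Input: "fafdgebahdec"
Sliding window (track last position of each char):
  Position 0 ('f'): window [0,0] length 1 -- new best
  Position 1 ('a'): window [0,1] length 2 -- new best
  Position 2 ('f'): repeat (last at 0), move window start to 1
  Position 2 ('f'): window [1,2] length 2
  Position 3 ('d'): window [1,3] length 3 -- new best
  Position 4 ('g'): window [1,4] length 4 -- new best
  Position 5 ('e'): window [1,5] length 5 -- new best
  Position 6 ('b'): window [1,6] length 6 -- new best
  Position 7 ('a'): repeat (last at 1), move window start to 2
  Position 7 ('a'): window [2,7] length 6
  Position 8 ('h'): window [2,8] length 7 -- new best
  Position 9 ('d'): repeat (last at 3), move window start to 4
  Position 9 ('d'): window [4,9] length 6
  Position 10 ('e'): repeat (last at 5), move window start to 6
  Position 10 ('e'): window [6,10] length 5
  Position 11 ('c'): window [6,11] length 6
Longest substring with no repeats: "fdgebah" with length 7

7


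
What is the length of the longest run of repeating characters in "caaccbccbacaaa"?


Input: "caaccbccbacaaa"
Scanning for longest run:
  Position 1 ('a'): new char, reset run to 1
  Position 2 ('a'): continues run of 'a', length=2
  Position 3 ('c'): new char, reset run to 1
  Position 4 ('c'): continues run of 'c', length=2
  Position 5 ('b'): new char, reset run to 1
  Position 6 ('c'): new char, reset run to 1
  Position 7 ('c'): continues run of 'c', length=2
  Position 8 ('b'): new char, reset run to 1
  Position 9 ('a'): new char, reset run to 1
  Position 10 ('c'): new char, reset run to 1
  Position 11 ('a'): new char, reset run to 1
  Position 12 ('a'): continues run of 'a', length=2
  Position 13 ('a'): continues run of 'a', length=3
Longest run: 'a' with length 3

3


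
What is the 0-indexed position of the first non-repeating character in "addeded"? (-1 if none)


Input: addeded
Character frequencies:
  'a': 1
  'd': 4
  'e': 2
Scanning left to right for freq == 1:
  Position 0 ('a'): unique! => answer = 0

0


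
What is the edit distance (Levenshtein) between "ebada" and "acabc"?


Computing edit distance: "ebada" -> "acabc"
DP table:
           a    c    a    b    c
      0    1    2    3    4    5
  e   1    1    2    3    4    5
  b   2    2    2    3    3    4
  a   3    2    3    2    3    4
  d   4    3    3    3    3    4
  a   5    4    4    3    4    4
Edit distance = dp[5][5] = 4

4


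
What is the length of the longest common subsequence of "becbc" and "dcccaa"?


LCS of "becbc" and "dcccaa"
DP table:
           d    c    c    c    a    a
      0    0    0    0    0    0    0
  b   0    0    0    0    0    0    0
  e   0    0    0    0    0    0    0
  c   0    0    1    1    1    1    1
  b   0    0    1    1    1    1    1
  c   0    0    1    2    2    2    2
LCS length = dp[5][6] = 2

2


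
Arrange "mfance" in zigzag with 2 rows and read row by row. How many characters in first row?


Zigzag "mfance" into 2 rows:
Placing characters:
  'm' => row 0
  'f' => row 1
  'a' => row 0
  'n' => row 1
  'c' => row 0
  'e' => row 1
Rows:
  Row 0: "mac"
  Row 1: "fne"
First row length: 3

3


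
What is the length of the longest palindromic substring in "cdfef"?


Input: "cdfef"
Checking substrings for palindromes:
  [2:5] "fef" (len 3) => palindrome
Longest palindromic substring: "fef" with length 3

3


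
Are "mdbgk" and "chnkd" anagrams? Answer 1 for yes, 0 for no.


Strings: "mdbgk", "chnkd"
Sorted first:  bdgkm
Sorted second: cdhkn
Differ at position 0: 'b' vs 'c' => not anagrams

0


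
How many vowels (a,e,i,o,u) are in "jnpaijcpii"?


Input: jnpaijcpii
Checking each character:
  'j' at position 0: consonant
  'n' at position 1: consonant
  'p' at position 2: consonant
  'a' at position 3: vowel (running total: 1)
  'i' at position 4: vowel (running total: 2)
  'j' at position 5: consonant
  'c' at position 6: consonant
  'p' at position 7: consonant
  'i' at position 8: vowel (running total: 3)
  'i' at position 9: vowel (running total: 4)
Total vowels: 4

4


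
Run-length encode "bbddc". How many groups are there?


Input: bbddc
Scanning for consecutive runs:
  Group 1: 'b' x 2 (positions 0-1)
  Group 2: 'd' x 2 (positions 2-3)
  Group 3: 'c' x 1 (positions 4-4)
Total groups: 3

3


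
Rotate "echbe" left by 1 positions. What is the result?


Input: "echbe", rotate left by 1
First 1 characters: "e"
Remaining characters: "chbe"
Concatenate remaining + first: "chbe" + "e" = "chbee"

chbee


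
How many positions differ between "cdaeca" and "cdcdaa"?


Comparing "cdaeca" and "cdcdaa" position by position:
  Position 0: 'c' vs 'c' => same
  Position 1: 'd' vs 'd' => same
  Position 2: 'a' vs 'c' => DIFFER
  Position 3: 'e' vs 'd' => DIFFER
  Position 4: 'c' vs 'a' => DIFFER
  Position 5: 'a' vs 'a' => same
Positions that differ: 3

3


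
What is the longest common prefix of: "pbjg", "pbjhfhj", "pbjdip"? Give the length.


Words: pbjg, pbjhfhj, pbjdip
  Position 0: all 'p' => match
  Position 1: all 'b' => match
  Position 2: all 'j' => match
  Position 3: ('g', 'h', 'd') => mismatch, stop
LCP = "pbj" (length 3)

3


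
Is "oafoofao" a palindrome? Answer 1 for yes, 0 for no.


Input: oafoofao
Reversed: oafoofao
  Compare pos 0 ('o') with pos 7 ('o'): match
  Compare pos 1 ('a') with pos 6 ('a'): match
  Compare pos 2 ('f') with pos 5 ('f'): match
  Compare pos 3 ('o') with pos 4 ('o'): match
Result: palindrome

1


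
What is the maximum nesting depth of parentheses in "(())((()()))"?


Input: "(())((()()))"
Tracking depth:
  Position 0 '(': depth becomes 1
  Position 1 '(': depth becomes 2
  Position 2 ')': depth becomes 1
  Position 3 ')': depth becomes 0
  Position 4 '(': depth becomes 1
  Position 5 '(': depth becomes 2
  Position 6 '(': depth becomes 3
  Position 7 ')': depth becomes 2
  Position 8 '(': depth becomes 3
  Position 9 ')': depth becomes 2
  Position 10 ')': depth becomes 1
  Position 11 ')': depth becomes 0
Maximum depth reached: 3

3


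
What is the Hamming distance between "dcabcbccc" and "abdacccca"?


Comparing "dcabcbccc" and "abdacccca" position by position:
  Position 0: 'd' vs 'a' => differ
  Position 1: 'c' vs 'b' => differ
  Position 2: 'a' vs 'd' => differ
  Position 3: 'b' vs 'a' => differ
  Position 4: 'c' vs 'c' => same
  Position 5: 'b' vs 'c' => differ
  Position 6: 'c' vs 'c' => same
  Position 7: 'c' vs 'c' => same
  Position 8: 'c' vs 'a' => differ
Total differences (Hamming distance): 6

6
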